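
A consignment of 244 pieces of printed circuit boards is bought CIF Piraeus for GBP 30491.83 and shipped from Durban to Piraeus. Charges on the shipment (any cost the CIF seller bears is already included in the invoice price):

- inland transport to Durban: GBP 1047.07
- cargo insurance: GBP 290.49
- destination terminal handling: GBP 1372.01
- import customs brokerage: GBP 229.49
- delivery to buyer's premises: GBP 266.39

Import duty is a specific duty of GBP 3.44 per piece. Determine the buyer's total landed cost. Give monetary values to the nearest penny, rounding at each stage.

Total landed cost: GBP 33199.08

CIF: the seller pays costs through ocean freight and marine insurance to the destination port.
Already in the invoice (seller's account under CIF): inland to port, insurance — exclude.
The CIF price already equals the CIF value: 30491.83
Import duty = 244 × 3.44 = 839.36
Buyer bears: destination terminal 1372.01 + brokerage 229.49 + delivery 266.39 + duty 839.36 = 2707.25
Landed cost = invoice 30491.83 + 2707.25 = 33199.08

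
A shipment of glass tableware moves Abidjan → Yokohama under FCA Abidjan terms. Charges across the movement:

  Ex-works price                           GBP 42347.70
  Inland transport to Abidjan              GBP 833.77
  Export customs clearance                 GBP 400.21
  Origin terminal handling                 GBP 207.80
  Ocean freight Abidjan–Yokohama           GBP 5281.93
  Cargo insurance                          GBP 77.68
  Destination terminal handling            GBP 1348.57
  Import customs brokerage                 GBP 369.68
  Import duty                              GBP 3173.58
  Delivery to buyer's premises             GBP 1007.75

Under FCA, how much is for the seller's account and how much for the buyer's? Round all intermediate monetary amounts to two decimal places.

FCA: the seller delivers export-cleared goods to the carrier; the buyer bears costs from that point.
Seller's account: goods 42347.70 + inland to port 833.77 + export clearance 400.21 = 43581.68
Buyer's account: origin terminal 207.80 + freight 5281.93 + insurance 77.68 + destination terminal 1348.57 + brokerage 369.68 + duty 3173.58 + delivery 1007.75 = 11466.99

Seller: GBP 43581.68; buyer: GBP 11466.99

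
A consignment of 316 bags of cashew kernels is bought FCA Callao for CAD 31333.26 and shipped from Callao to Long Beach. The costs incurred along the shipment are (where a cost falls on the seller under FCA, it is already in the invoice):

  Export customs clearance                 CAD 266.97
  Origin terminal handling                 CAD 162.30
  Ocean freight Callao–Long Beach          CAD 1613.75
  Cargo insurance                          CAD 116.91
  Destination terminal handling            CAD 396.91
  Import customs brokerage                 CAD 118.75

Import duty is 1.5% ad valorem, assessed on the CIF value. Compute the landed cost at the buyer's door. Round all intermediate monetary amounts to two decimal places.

Total landed cost: CAD 34240.27

FCA: the seller delivers export-cleared goods to the carrier; the buyer bears costs from that point.
Already in the invoice (seller's account under FCA): export clearance — exclude.
CIF value = FCA price + origin terminal + freight + insurance = 31333.26 + 162.30 + 1613.75 + 116.91 = 33226.22
Import duty = 33226.22 × 1.5% = 498.39
Buyer bears: origin terminal 162.30 + freight 1613.75 + insurance 116.91 + destination terminal 396.91 + brokerage 118.75 + duty 498.39 = 2907.01
Landed cost = invoice 31333.26 + 2907.01 = 34240.27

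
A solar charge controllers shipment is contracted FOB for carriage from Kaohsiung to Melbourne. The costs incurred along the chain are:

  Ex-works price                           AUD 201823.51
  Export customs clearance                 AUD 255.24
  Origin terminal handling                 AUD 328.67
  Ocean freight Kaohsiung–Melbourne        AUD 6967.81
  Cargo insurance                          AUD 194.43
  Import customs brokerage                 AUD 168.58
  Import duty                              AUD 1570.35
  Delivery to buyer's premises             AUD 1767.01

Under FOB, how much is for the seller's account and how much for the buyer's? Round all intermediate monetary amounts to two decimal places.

Seller: AUD 202407.42; buyer: AUD 10668.18

FOB: the seller bears costs until goods are on board at the origin port; the buyer bears freight, insurance and all costs thereafter.
Seller's account: goods 201823.51 + export clearance 255.24 + origin terminal 328.67 = 202407.42
Buyer's account: freight 6967.81 + insurance 194.43 + brokerage 168.58 + duty 1570.35 + delivery 1767.01 = 10668.18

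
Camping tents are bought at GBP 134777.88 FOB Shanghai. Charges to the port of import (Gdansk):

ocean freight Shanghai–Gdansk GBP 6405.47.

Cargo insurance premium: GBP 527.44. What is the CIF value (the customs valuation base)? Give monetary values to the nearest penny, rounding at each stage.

CIF = FOB price + freight + insurance
CIF = 134777.88 + 6405.47 + 527.44 = 141710.79

CIF value: GBP 141710.79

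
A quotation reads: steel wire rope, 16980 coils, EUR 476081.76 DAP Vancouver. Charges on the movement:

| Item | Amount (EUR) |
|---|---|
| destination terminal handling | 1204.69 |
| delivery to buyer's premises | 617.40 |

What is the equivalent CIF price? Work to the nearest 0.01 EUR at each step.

CIF price: EUR 474259.67

From DAP to CIF, the seller no longer bears: destination terminal, delivery.
CIF price = 476081.76 − 1204.69 − 617.40 = 474259.67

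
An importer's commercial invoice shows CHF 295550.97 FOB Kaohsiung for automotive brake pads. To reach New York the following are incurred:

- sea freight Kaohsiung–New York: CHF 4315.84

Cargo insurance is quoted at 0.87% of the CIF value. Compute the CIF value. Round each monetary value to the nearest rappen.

Let C be the CIF value. C = FOB price + freight + 0.87% × C
C − 0.87% × C = 295550.97 + 4315.84
0.9913 × C = 299866.81
C = 299866.81 / 0.9913 = 302498.55
Insurance premium = 0.87% × 302498.55 = 2631.74

CIF value: CHF 302498.55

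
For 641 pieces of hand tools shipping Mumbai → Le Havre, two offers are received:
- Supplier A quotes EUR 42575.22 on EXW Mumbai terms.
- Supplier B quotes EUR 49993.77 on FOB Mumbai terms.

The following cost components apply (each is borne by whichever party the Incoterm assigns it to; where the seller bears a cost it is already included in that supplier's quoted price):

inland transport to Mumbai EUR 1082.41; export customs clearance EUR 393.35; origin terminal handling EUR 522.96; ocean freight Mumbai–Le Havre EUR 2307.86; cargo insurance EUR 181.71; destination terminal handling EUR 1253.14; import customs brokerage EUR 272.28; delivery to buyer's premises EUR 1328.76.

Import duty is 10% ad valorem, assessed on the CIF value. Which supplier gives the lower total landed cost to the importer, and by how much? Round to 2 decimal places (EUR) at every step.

Supplier A (EXW):
CIF value = EXW price + inland to port + export clearance + origin terminal + freight + insurance = 42575.22 + 1082.41 + 393.35 + 522.96 + 2307.86 + 181.71 = 47063.51
Import duty = 47063.51 × 10% = 4706.35
Buyer bears (A): 1082.41 + 393.35 + 522.96 + 2307.86 + 181.71 + 1253.14 + 272.28 + 1328.76 = 7342.47
Landed cost (A) = invoice 42575.22 + 7342.47 + duty 4706.35 = 54624.04
Supplier B (FOB):
CIF value = FOB price + freight + insurance = 49993.77 + 2307.86 + 181.71 = 52483.34
Import duty = 52483.34 × 10% = 5248.33
Buyer bears (B): 2307.86 + 181.71 + 1253.14 + 272.28 + 1328.76 = 5343.75
Landed cost (B) = invoice 49993.77 + 5343.75 + duty 5248.33 = 60585.85
Difference = |54624.04 − 60585.85| = 5961.81

Supplier A is cheaper by EUR 5961.81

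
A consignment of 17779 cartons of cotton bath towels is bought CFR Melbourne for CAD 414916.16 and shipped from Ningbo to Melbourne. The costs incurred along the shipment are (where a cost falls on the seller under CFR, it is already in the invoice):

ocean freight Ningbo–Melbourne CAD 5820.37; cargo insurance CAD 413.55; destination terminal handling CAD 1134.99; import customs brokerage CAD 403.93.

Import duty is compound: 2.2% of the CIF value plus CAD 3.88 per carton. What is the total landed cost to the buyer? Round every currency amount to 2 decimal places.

Total landed cost: CAD 494988.40

CFR: the seller pays costs through ocean freight to the destination port, but not insurance.
Already in the invoice (seller's account under CFR): freight — exclude.
CIF value = CFR price + insurance = 414916.16 + 413.55 = 415329.71
Ad valorem component: 415329.71 × 2.2% = 9137.25
Specific component: 17779 × 3.88 = 68982.52
Import duty = 9137.25 + 68982.52 = 78119.77
Buyer bears: insurance 413.55 + destination terminal 1134.99 + brokerage 403.93 + duty 78119.77 = 80072.24
Landed cost = invoice 414916.16 + 80072.24 = 494988.40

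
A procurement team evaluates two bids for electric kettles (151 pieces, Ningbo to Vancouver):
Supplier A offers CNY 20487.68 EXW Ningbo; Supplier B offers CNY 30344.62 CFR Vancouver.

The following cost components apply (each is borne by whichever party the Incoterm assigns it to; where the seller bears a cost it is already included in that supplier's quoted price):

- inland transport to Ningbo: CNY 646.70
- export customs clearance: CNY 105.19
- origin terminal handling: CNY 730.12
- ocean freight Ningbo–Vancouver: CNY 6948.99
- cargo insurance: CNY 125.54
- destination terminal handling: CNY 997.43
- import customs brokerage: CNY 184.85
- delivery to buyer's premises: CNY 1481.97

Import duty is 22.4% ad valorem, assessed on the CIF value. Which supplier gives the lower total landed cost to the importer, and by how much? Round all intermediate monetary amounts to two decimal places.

Supplier A (EXW):
CIF value = EXW price + inland to port + export clearance + origin terminal + freight + insurance = 20487.68 + 646.70 + 105.19 + 730.12 + 6948.99 + 125.54 = 29044.22
Import duty = 29044.22 × 22.4% = 6505.91
Buyer bears (A): 646.70 + 105.19 + 730.12 + 6948.99 + 125.54 + 997.43 + 184.85 + 1481.97 = 11220.79
Landed cost (A) = invoice 20487.68 + 11220.79 + duty 6505.91 = 38214.38
Supplier B (CFR):
CIF value = CFR price + insurance = 30344.62 + 125.54 = 30470.16
Import duty = 30470.16 × 22.4% = 6825.32
Buyer bears (B): 125.54 + 997.43 + 184.85 + 1481.97 = 2789.79
Landed cost (B) = invoice 30344.62 + 2789.79 + duty 6825.32 = 39959.73
Difference = |38214.38 − 39959.73| = 1745.35

Supplier A is cheaper by CNY 1745.35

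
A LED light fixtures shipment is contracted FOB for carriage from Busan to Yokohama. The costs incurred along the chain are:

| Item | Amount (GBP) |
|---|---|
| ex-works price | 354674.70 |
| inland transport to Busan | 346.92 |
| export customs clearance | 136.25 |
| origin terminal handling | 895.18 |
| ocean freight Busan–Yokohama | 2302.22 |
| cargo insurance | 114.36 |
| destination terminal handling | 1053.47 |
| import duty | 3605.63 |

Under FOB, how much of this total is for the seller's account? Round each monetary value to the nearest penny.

Seller's account: GBP 356053.05

FOB: the seller bears costs until goods are on board at the origin port; the buyer bears freight, insurance and all costs thereafter.
Seller's account: goods 354674.70 + inland to port 346.92 + export clearance 136.25 + origin terminal 895.18 = 356053.05
Buyer's account: freight 2302.22 + insurance 114.36 + destination terminal 1053.47 + duty 3605.63 = 7075.68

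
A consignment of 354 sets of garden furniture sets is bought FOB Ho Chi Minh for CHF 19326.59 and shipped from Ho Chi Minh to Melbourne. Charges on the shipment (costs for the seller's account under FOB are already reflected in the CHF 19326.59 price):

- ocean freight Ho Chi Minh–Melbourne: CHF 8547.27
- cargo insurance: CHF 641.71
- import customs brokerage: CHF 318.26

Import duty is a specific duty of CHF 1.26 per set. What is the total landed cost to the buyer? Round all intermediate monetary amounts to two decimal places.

Total landed cost: CHF 29279.87

FOB: the seller bears costs until goods are on board at the origin port; the buyer bears freight, insurance and all costs thereafter.
CIF value = FOB price + freight + insurance = 19326.59 + 8547.27 + 641.71 = 28515.57
Import duty = 354 × 1.26 = 446.04
Buyer bears: freight 8547.27 + insurance 641.71 + brokerage 318.26 + duty 446.04 = 9953.28
Landed cost = invoice 19326.59 + 9953.28 = 29279.87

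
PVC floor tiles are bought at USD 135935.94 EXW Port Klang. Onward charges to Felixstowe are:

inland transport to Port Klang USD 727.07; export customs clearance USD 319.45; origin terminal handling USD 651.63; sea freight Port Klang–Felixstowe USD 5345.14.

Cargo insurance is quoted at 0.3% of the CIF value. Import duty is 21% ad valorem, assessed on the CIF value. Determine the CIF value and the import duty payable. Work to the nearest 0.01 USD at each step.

CIF value: USD 143409.46; import duty: USD 30115.99

Let C be the CIF value. C = EXW price + pre-shipment costs + freight + 0.3% × C
C − 0.3% × C = 135935.94 + 727.07 + 319.45 + 651.63 + 5345.14
0.997 × C = 142979.23
C = 142979.23 / 0.997 = 143409.46
Insurance premium = 0.3% × 143409.46 = 430.23
Import duty = 143409.46 × 21% = 30115.99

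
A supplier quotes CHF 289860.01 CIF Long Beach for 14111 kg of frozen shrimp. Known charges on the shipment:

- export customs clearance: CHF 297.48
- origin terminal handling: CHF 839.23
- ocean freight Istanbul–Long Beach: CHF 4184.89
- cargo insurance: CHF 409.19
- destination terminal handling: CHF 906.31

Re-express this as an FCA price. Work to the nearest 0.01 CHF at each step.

FCA price: CHF 284426.70

Not relevant to the conversion: export clearance — on the seller under both CIF and FCA; already in the CIF price and stays in the FCA price. destination terminal — on the buyer under both terms; not part of either seller's price.
From CIF to FCA, the seller no longer bears: origin terminal, freight, insurance.
FCA price = 289860.01 − 839.23 − 4184.89 − 409.19 = 284426.70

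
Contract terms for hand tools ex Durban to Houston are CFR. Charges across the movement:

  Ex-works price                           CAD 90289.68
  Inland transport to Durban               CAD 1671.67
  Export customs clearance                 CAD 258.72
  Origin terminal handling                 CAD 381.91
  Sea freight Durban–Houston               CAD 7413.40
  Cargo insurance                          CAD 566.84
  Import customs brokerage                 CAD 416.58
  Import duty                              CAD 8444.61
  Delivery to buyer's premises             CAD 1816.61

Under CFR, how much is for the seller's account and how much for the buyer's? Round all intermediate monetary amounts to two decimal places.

CFR: the seller pays costs through ocean freight to the destination port, but not insurance.
Seller's account: goods 90289.68 + inland to port 1671.67 + export clearance 258.72 + origin terminal 381.91 + freight 7413.40 = 100015.38
Buyer's account: insurance 566.84 + brokerage 416.58 + duty 8444.61 + delivery 1816.61 = 11244.64

Seller: CAD 100015.38; buyer: CAD 11244.64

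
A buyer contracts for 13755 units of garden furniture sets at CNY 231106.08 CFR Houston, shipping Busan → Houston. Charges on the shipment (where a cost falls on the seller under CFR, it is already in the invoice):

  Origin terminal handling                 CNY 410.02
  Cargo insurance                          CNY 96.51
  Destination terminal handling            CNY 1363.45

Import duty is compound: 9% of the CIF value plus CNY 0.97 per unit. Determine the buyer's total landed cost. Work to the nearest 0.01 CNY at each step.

Total landed cost: CNY 266716.62

CFR: the seller pays costs through ocean freight to the destination port, but not insurance.
Already in the invoice (seller's account under CFR): origin terminal — exclude.
CIF value = CFR price + insurance = 231106.08 + 96.51 = 231202.59
Ad valorem component: 231202.59 × 9% = 20808.23
Specific component: 13755 × 0.97 = 13342.35
Import duty = 20808.23 + 13342.35 = 34150.58
Buyer bears: insurance 96.51 + destination terminal 1363.45 + duty 34150.58 = 35610.54
Landed cost = invoice 231106.08 + 35610.54 = 266716.62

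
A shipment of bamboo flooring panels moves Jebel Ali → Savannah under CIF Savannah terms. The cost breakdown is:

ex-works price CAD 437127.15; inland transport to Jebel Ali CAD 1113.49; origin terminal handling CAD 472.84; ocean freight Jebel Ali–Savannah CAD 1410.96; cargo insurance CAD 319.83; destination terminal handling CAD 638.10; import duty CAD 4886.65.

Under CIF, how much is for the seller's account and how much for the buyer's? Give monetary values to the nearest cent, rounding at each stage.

CIF: the seller pays costs through ocean freight and marine insurance to the destination port.
Seller's account: goods 437127.15 + inland to port 1113.49 + origin terminal 472.84 + freight 1410.96 + insurance 319.83 = 440444.27
Buyer's account: destination terminal 638.10 + duty 4886.65 = 5524.75

Seller: CAD 440444.27; buyer: CAD 5524.75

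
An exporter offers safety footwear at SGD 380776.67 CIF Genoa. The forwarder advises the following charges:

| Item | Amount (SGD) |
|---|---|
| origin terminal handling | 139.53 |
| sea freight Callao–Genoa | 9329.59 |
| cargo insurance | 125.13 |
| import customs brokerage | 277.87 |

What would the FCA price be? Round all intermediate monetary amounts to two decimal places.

Not relevant to the conversion: brokerage — on the buyer under both terms; not part of either seller's price.
From CIF to FCA, the seller no longer bears: origin terminal, freight, insurance.
FCA price = 380776.67 − 139.53 − 9329.59 − 125.13 = 371182.42

FCA price: SGD 371182.42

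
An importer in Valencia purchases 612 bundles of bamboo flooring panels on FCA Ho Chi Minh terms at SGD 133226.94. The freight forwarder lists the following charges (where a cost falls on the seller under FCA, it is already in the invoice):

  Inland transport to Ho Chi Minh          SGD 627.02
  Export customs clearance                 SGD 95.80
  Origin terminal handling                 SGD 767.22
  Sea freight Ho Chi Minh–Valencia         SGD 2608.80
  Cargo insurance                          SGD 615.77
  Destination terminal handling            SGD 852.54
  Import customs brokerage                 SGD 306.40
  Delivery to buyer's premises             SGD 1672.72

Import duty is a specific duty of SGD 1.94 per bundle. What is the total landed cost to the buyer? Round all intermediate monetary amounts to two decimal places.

FCA: the seller delivers export-cleared goods to the carrier; the buyer bears costs from that point.
Already in the invoice (seller's account under FCA): inland to port, export clearance — exclude.
CIF value = FCA price + origin terminal + freight + insurance = 133226.94 + 767.22 + 2608.80 + 615.77 = 137218.73
Import duty = 612 × 1.94 = 1187.28
Buyer bears: origin terminal 767.22 + freight 2608.80 + insurance 615.77 + destination terminal 852.54 + brokerage 306.40 + delivery 1672.72 + duty 1187.28 = 8010.73
Landed cost = invoice 133226.94 + 8010.73 = 141237.67

Total landed cost: SGD 141237.67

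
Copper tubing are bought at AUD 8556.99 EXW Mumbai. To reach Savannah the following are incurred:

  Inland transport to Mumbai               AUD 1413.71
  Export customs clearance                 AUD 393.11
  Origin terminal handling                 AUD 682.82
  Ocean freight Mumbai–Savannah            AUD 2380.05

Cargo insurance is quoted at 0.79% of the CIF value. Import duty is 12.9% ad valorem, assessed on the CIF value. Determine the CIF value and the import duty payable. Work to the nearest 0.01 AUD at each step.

Let C be the CIF value. C = EXW price + pre-shipment costs + freight + 0.79% × C
C − 0.79% × C = 8556.99 + 1413.71 + 393.11 + 682.82 + 2380.05
0.9921 × C = 13426.68
C = 13426.68 / 0.9921 = 13533.60
Insurance premium = 0.79% × 13533.60 = 106.92
Import duty = 13533.60 × 12.9% = 1745.83

CIF value: AUD 13533.60; import duty: AUD 1745.83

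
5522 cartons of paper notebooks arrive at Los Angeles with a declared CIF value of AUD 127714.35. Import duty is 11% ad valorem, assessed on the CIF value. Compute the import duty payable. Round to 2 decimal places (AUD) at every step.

Import duty: AUD 14048.58

Import duty = 127714.35 × 11% = 14048.58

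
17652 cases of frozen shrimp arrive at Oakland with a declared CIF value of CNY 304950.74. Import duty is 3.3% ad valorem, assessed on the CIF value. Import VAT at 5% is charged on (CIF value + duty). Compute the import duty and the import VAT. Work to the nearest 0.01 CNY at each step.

Import duty: CNY 10063.37; import VAT: CNY 15750.71

Import duty = 304950.74 × 3.3% = 10063.37
VAT base = CIF + duty = 304950.74 + 10063.37 = 315014.11
Import VAT = 315014.11 × 5% = 15750.71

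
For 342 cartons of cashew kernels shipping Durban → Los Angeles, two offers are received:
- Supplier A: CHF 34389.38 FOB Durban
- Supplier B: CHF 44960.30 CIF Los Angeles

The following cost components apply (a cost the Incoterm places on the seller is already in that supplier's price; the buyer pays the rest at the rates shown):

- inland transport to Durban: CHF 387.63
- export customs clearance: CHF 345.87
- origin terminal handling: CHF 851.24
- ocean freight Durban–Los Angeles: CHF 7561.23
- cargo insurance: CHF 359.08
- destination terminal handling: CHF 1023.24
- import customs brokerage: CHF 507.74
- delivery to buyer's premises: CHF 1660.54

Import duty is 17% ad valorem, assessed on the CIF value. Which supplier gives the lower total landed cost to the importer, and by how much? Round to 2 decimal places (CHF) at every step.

Supplier A is cheaper by CHF 3101.21

Supplier A (FOB):
CIF value = FOB price + freight + insurance = 34389.38 + 7561.23 + 359.08 = 42309.69
Import duty = 42309.69 × 17% = 7192.65
Buyer bears (A): 7561.23 + 359.08 + 1023.24 + 507.74 + 1660.54 = 11111.83
Landed cost (A) = invoice 34389.38 + 11111.83 + duty 7192.65 = 52693.86
Supplier B (CIF):
The CIF price already equals the CIF value: 44960.30
Import duty = 44960.30 × 17% = 7643.25
Buyer bears (B): 1023.24 + 507.74 + 1660.54 = 3191.52
Landed cost (B) = invoice 44960.30 + 3191.52 + duty 7643.25 = 55795.07
Difference = |52693.86 − 55795.07| = 3101.21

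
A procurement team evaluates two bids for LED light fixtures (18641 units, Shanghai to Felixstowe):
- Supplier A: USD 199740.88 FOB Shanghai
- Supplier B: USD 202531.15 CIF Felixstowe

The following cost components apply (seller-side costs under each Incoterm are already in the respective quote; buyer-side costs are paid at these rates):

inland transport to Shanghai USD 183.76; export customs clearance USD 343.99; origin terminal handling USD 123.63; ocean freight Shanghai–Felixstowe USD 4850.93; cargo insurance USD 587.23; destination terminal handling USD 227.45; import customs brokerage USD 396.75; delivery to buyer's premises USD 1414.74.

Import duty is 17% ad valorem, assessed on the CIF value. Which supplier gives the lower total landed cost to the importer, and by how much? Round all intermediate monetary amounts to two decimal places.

Supplier B is cheaper by USD 3098.03

Supplier A (FOB):
CIF value = FOB price + freight + insurance = 199740.88 + 4850.93 + 587.23 = 205179.04
Import duty = 205179.04 × 17% = 34880.44
Buyer bears (A): 4850.93 + 587.23 + 227.45 + 396.75 + 1414.74 = 7477.10
Landed cost (A) = invoice 199740.88 + 7477.10 + duty 34880.44 = 242098.42
Supplier B (CIF):
The CIF price already equals the CIF value: 202531.15
Import duty = 202531.15 × 17% = 34430.30
Buyer bears (B): 227.45 + 396.75 + 1414.74 = 2038.94
Landed cost (B) = invoice 202531.15 + 2038.94 + duty 34430.30 = 239000.39
Difference = |242098.42 − 239000.39| = 3098.03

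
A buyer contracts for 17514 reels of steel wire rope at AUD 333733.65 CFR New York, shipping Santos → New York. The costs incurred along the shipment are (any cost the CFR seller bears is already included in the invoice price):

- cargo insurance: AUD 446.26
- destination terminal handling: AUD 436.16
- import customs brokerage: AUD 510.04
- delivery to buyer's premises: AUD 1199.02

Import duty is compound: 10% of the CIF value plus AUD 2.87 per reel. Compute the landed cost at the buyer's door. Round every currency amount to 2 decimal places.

CFR: the seller pays costs through ocean freight to the destination port, but not insurance.
CIF value = CFR price + insurance = 333733.65 + 446.26 = 334179.91
Ad valorem component: 334179.91 × 10% = 33417.99
Specific component: 17514 × 2.87 = 50265.18
Import duty = 33417.99 + 50265.18 = 83683.17
Buyer bears: insurance 446.26 + destination terminal 436.16 + brokerage 510.04 + delivery 1199.02 + duty 83683.17 = 86274.65
Landed cost = invoice 333733.65 + 86274.65 = 420008.30

Total landed cost: AUD 420008.30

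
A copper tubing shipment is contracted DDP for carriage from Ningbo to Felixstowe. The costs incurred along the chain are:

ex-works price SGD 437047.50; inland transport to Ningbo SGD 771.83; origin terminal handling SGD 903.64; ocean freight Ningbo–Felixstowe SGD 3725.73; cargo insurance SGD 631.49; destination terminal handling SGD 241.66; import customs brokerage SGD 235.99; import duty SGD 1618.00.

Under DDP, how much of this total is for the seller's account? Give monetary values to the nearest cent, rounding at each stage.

Seller's account: SGD 445175.84

DDP: the seller bears all costs including import duty.
Seller's account: goods 437047.50 + inland to port 771.83 + origin terminal 903.64 + freight 3725.73 + insurance 631.49 + destination terminal 241.66 + brokerage 235.99 + duty 1618.00 = 445175.84
Buyer's account: 0.00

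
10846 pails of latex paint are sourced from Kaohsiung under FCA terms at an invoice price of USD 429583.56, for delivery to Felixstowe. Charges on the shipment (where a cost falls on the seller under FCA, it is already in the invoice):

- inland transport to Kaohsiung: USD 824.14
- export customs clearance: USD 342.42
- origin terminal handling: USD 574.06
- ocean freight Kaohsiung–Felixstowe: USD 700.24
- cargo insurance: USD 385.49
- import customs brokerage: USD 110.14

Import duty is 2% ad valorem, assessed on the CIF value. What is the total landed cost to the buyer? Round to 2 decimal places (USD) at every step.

Total landed cost: USD 439978.36

FCA: the seller delivers export-cleared goods to the carrier; the buyer bears costs from that point.
Already in the invoice (seller's account under FCA): inland to port, export clearance — exclude.
CIF value = FCA price + origin terminal + freight + insurance = 429583.56 + 574.06 + 700.24 + 385.49 = 431243.35
Import duty = 431243.35 × 2% = 8624.87
Buyer bears: origin terminal 574.06 + freight 700.24 + insurance 385.49 + brokerage 110.14 + duty 8624.87 = 10394.80
Landed cost = invoice 429583.56 + 10394.80 = 439978.36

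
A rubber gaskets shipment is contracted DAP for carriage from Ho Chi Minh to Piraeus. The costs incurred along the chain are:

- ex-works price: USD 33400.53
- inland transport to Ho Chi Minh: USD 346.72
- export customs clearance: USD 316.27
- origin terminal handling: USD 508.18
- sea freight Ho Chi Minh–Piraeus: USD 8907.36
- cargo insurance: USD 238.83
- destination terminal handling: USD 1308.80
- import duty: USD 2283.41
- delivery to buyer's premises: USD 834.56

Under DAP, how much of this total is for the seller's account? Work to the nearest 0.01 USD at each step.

Seller's account: USD 45861.25

DAP: the seller bears all costs to the named destination except import duty and clearance.
Seller's account: goods 33400.53 + inland to port 346.72 + export clearance 316.27 + origin terminal 508.18 + freight 8907.36 + insurance 238.83 + destination terminal 1308.80 + delivery 834.56 = 45861.25
Buyer's account: duty 2283.41 = 2283.41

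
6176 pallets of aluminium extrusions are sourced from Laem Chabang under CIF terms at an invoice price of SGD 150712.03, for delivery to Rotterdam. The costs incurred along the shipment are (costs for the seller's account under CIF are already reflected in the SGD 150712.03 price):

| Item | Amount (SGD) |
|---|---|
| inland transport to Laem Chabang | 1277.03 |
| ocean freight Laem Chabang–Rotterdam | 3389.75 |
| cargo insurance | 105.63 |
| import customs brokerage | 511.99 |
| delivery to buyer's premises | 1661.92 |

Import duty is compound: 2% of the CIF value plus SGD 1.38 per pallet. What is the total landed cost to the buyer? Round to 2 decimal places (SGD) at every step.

CIF: the seller pays costs through ocean freight and marine insurance to the destination port.
Already in the invoice (seller's account under CIF): inland to port, freight, insurance — exclude.
The CIF price already equals the CIF value: 150712.03
Ad valorem component: 150712.03 × 2% = 3014.24
Specific component: 6176 × 1.38 = 8522.88
Import duty = 3014.24 + 8522.88 = 11537.12
Buyer bears: brokerage 511.99 + delivery 1661.92 + duty 11537.12 = 13711.03
Landed cost = invoice 150712.03 + 13711.03 = 164423.06

Total landed cost: SGD 164423.06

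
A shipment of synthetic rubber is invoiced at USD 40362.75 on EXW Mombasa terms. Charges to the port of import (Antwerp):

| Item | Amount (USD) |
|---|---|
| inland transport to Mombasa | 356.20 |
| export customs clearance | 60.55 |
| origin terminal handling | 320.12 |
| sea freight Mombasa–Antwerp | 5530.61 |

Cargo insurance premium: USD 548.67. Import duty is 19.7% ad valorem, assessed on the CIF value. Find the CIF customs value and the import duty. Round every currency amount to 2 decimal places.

CIF value: USD 47178.90; import duty: USD 9294.24

CIF = EXW price + pre-shipment costs + freight + insurance
CIF = 40362.75 + 356.20 + 60.55 + 320.12 + 5530.61 + 548.67 = 47178.90
Import duty = 47178.90 × 19.7% = 9294.24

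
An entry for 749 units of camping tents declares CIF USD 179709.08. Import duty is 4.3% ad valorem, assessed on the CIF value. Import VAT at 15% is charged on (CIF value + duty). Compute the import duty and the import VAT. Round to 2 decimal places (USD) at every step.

Import duty: USD 7727.49; import VAT: USD 28115.49

Import duty = 179709.08 × 4.3% = 7727.49
VAT base = CIF + duty = 179709.08 + 7727.49 = 187436.57
Import VAT = 187436.57 × 15% = 28115.49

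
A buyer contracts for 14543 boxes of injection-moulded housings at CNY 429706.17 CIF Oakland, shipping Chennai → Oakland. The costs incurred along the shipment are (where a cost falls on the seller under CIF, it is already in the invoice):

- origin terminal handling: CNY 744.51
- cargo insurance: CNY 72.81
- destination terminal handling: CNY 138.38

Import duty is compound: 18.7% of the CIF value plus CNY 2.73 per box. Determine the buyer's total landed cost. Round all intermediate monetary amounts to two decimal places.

Total landed cost: CNY 549901.99

CIF: the seller pays costs through ocean freight and marine insurance to the destination port.
Already in the invoice (seller's account under CIF): origin terminal, insurance — exclude.
The CIF price already equals the CIF value: 429706.17
Ad valorem component: 429706.17 × 18.7% = 80355.05
Specific component: 14543 × 2.73 = 39702.39
Import duty = 80355.05 + 39702.39 = 120057.44
Buyer bears: destination terminal 138.38 + duty 120057.44 = 120195.82
Landed cost = invoice 429706.17 + 120195.82 = 549901.99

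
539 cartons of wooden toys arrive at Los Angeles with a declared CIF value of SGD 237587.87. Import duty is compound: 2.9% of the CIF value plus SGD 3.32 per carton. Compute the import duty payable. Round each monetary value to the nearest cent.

Ad valorem component: 237587.87 × 2.9% = 6890.05
Specific component: 539 × 3.32 = 1789.48
Import duty = 6890.05 + 1789.48 = 8679.53

Import duty: SGD 8679.53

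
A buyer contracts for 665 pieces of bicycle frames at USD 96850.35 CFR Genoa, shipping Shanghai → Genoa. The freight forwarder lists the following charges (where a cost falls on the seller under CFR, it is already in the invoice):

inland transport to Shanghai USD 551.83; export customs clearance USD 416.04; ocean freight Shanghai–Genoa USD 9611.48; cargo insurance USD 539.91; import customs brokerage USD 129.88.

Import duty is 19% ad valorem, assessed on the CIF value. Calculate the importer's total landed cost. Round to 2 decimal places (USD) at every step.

Total landed cost: USD 116024.29

CFR: the seller pays costs through ocean freight to the destination port, but not insurance.
Already in the invoice (seller's account under CFR): inland to port, export clearance, freight — exclude.
CIF value = CFR price + insurance = 96850.35 + 539.91 = 97390.26
Import duty = 97390.26 × 19% = 18504.15
Buyer bears: insurance 539.91 + brokerage 129.88 + duty 18504.15 = 19173.94
Landed cost = invoice 96850.35 + 19173.94 = 116024.29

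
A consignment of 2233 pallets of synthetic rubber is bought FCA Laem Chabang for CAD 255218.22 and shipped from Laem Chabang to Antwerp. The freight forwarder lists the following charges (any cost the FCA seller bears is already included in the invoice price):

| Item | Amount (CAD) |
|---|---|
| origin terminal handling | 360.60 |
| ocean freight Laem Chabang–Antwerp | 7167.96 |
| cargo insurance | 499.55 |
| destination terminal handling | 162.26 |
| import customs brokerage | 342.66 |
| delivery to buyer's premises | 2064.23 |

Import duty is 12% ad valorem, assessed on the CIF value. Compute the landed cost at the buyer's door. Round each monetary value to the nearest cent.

FCA: the seller delivers export-cleared goods to the carrier; the buyer bears costs from that point.
CIF value = FCA price + origin terminal + freight + insurance = 255218.22 + 360.60 + 7167.96 + 499.55 = 263246.33
Import duty = 263246.33 × 12% = 31589.56
Buyer bears: origin terminal 360.60 + freight 7167.96 + insurance 499.55 + destination terminal 162.26 + brokerage 342.66 + delivery 2064.23 + duty 31589.56 = 42186.82
Landed cost = invoice 255218.22 + 42186.82 = 297405.04

Total landed cost: CAD 297405.04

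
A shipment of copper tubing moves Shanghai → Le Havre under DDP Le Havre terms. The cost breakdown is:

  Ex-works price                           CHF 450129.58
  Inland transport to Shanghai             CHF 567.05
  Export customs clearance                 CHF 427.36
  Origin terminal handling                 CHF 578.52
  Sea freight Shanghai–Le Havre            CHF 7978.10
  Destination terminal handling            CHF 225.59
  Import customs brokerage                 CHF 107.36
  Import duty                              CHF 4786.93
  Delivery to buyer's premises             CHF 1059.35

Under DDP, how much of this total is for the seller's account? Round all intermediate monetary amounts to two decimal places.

DDP: the seller bears all costs including import duty.
Seller's account: goods 450129.58 + inland to port 567.05 + export clearance 427.36 + origin terminal 578.52 + freight 7978.10 + destination terminal 225.59 + brokerage 107.36 + duty 4786.93 + delivery 1059.35 = 465859.84
Buyer's account: 0.00

Seller's account: CHF 465859.84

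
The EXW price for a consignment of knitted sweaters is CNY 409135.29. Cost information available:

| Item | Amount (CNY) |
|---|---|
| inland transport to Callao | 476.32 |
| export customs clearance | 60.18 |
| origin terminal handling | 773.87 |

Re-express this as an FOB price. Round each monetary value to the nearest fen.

From EXW to FOB, the seller additionally bears: inland to port, export clearance, origin terminal.
FOB price = 409135.29 + 476.32 + 60.18 + 773.87 = 410445.66

FOB price: CNY 410445.66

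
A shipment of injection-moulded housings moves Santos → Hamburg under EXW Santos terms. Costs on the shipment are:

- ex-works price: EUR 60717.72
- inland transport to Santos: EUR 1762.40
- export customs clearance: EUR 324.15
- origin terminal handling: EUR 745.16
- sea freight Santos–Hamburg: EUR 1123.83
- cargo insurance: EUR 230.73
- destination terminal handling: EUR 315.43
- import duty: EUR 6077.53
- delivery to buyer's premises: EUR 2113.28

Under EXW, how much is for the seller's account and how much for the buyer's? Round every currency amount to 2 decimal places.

Seller: EUR 60717.72; buyer: EUR 12692.51

EXW: the seller makes goods available at their premises; the buyer bears all onward costs.
Seller's account: goods 60717.72 = 60717.72
Buyer's account: inland to port 1762.40 + export clearance 324.15 + origin terminal 745.16 + freight 1123.83 + insurance 230.73 + destination terminal 315.43 + duty 6077.53 + delivery 2113.28 = 12692.51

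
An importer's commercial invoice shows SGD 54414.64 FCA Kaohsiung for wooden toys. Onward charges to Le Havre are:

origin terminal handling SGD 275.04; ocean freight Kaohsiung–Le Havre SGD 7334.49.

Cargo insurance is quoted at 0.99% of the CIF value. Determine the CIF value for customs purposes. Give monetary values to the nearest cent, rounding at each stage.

CIF value: SGD 62644.35

Let C be the CIF value. C = FCA price + pre-shipment costs + freight + 0.99% × C
C − 0.99% × C = 54414.64 + 275.04 + 7334.49
0.9901 × C = 62024.17
C = 62024.17 / 0.9901 = 62644.35
Insurance premium = 0.99% × 62644.35 = 620.18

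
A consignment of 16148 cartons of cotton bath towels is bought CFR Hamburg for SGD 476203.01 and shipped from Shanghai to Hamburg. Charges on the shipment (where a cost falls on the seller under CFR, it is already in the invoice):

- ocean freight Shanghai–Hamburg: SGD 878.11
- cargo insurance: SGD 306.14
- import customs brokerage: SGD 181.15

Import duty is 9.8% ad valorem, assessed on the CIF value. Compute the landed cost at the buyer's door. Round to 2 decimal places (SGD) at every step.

Total landed cost: SGD 523388.20

CFR: the seller pays costs through ocean freight to the destination port, but not insurance.
Already in the invoice (seller's account under CFR): freight — exclude.
CIF value = CFR price + insurance = 476203.01 + 306.14 = 476509.15
Import duty = 476509.15 × 9.8% = 46697.90
Buyer bears: insurance 306.14 + brokerage 181.15 + duty 46697.90 = 47185.19
Landed cost = invoice 476203.01 + 47185.19 = 523388.20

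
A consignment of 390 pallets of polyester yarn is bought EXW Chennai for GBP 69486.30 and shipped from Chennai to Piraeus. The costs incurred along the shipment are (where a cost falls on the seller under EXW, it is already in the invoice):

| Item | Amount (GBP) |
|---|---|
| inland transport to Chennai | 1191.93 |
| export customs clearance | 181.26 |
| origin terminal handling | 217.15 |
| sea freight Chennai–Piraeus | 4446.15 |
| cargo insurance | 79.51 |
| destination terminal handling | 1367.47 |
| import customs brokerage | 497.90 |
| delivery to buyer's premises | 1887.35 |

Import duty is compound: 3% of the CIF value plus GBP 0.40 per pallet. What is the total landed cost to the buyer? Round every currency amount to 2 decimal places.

EXW: the seller makes goods available at their premises; the buyer bears all onward costs.
CIF value = EXW price + inland to port + export clearance + origin terminal + freight + insurance = 69486.30 + 1191.93 + 181.26 + 217.15 + 4446.15 + 79.51 = 75602.30
Ad valorem component: 75602.30 × 3% = 2268.07
Specific component: 390 × 0.40 = 156.00
Import duty = 2268.07 + 156.00 = 2424.07
Buyer bears: inland to port 1191.93 + export clearance 181.26 + origin terminal 217.15 + freight 4446.15 + insurance 79.51 + destination terminal 1367.47 + brokerage 497.90 + delivery 1887.35 + duty 2424.07 = 12292.79
Landed cost = invoice 69486.30 + 12292.79 = 81779.09

Total landed cost: GBP 81779.09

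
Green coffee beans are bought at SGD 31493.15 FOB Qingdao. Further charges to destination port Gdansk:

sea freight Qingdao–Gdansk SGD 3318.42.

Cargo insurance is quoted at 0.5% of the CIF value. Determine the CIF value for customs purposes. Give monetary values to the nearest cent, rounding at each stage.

CIF value: SGD 34986.50

Let C be the CIF value. C = FOB price + freight + 0.5% × C
C − 0.5% × C = 31493.15 + 3318.42
0.995 × C = 34811.57
C = 34811.57 / 0.995 = 34986.50
Insurance premium = 0.5% × 34986.50 = 174.93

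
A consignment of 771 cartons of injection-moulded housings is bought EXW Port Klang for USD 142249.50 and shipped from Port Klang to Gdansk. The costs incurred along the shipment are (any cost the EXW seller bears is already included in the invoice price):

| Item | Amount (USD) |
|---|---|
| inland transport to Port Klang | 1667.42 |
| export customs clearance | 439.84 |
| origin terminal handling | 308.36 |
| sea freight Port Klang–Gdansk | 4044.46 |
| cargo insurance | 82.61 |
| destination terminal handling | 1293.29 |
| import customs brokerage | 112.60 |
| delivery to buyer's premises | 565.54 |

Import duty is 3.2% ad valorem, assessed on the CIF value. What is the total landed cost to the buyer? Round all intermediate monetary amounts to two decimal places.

Total landed cost: USD 155524.97

EXW: the seller makes goods available at their premises; the buyer bears all onward costs.
CIF value = EXW price + inland to port + export clearance + origin terminal + freight + insurance = 142249.50 + 1667.42 + 439.84 + 308.36 + 4044.46 + 82.61 = 148792.19
Import duty = 148792.19 × 3.2% = 4761.35
Buyer bears: inland to port 1667.42 + export clearance 439.84 + origin terminal 308.36 + freight 4044.46 + insurance 82.61 + destination terminal 1293.29 + brokerage 112.60 + delivery 565.54 + duty 4761.35 = 13275.47
Landed cost = invoice 142249.50 + 13275.47 = 155524.97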